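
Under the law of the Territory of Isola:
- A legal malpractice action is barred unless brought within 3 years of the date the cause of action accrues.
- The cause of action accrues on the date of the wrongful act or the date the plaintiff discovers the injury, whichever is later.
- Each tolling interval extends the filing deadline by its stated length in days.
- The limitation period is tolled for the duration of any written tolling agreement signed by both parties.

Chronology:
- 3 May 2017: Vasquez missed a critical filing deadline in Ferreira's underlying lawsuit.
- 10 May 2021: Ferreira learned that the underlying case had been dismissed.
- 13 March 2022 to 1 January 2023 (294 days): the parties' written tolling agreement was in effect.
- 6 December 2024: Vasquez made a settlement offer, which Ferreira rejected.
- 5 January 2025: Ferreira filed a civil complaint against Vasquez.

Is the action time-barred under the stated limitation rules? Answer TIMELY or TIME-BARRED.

TIMELY

Taking the later of the act (3 May 2017) and discovery (10 May 2021), the claim accrued on 10 May 2021.
3 years from 10 May 2021 is 10 May 2024.
Because the written tolling agreement ran from 13 March 2022 to 1 January 2023, the deadline is extended by 294 days to 28 February 2025.
The other events in the timeline have no effect on the limitation period under the stated rules.
Filing on 5 January 2025 beat the 28 February 2025 deadline — the action is timely.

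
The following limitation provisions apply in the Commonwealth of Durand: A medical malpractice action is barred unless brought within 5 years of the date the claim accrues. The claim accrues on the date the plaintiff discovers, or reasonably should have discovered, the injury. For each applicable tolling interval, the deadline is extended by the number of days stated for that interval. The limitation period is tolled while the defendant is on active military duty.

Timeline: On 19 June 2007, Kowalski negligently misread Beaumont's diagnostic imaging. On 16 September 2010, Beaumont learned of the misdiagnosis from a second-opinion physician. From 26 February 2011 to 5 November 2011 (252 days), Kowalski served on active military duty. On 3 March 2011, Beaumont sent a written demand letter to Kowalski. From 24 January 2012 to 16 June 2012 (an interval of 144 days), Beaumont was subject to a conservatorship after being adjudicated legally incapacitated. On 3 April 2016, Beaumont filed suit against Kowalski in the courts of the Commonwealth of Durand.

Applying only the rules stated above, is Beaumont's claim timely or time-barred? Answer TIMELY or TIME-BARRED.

Under the discovery rule, the claim accrued on 16 September 2010, when Beaumont discovered the injury — not on the 19 June 2007 date of the underlying act.
The untolled deadline — 5 years after 16 September 2010 — is 16 September 2015.
The defendant's active military service from 26 February 2011 to 5 November 2011 tolled the period for 252 days, extending the deadline to 25 May 2016.
Although the plaintiff's incapacity ran from 24 January 2012 to 16 June 2012, the stated rules do not make that a tolling event, so it is disregarded.
Nothing else in the chronology tolls or restarts the period.
Filing on 3 April 2016 beat the 25 May 2016 deadline — the action is timely.

TIMELY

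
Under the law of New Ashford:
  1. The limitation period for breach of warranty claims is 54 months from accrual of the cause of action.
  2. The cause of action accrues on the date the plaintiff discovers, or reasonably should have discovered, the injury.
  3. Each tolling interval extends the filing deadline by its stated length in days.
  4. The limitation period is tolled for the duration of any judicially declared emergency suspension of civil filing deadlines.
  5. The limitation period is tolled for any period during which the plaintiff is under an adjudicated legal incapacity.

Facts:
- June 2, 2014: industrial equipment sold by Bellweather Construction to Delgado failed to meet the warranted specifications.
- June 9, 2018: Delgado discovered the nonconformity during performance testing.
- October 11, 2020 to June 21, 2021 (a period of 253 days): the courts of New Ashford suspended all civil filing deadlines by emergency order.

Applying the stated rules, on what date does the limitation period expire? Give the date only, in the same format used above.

The claim did not accrue until Delgado discovered the injury on June 9, 2018; the June 2, 2014 act date does not start the clock under the stated rule.
The untolled deadline — 54 months after June 9, 2018 — is December 9, 2022.
The period was tolled for 253 days by the emergency suspension of filing deadlines (October 11, 2020 to June 21, 2021), pushing the deadline to August 19, 2023.

August 19, 2023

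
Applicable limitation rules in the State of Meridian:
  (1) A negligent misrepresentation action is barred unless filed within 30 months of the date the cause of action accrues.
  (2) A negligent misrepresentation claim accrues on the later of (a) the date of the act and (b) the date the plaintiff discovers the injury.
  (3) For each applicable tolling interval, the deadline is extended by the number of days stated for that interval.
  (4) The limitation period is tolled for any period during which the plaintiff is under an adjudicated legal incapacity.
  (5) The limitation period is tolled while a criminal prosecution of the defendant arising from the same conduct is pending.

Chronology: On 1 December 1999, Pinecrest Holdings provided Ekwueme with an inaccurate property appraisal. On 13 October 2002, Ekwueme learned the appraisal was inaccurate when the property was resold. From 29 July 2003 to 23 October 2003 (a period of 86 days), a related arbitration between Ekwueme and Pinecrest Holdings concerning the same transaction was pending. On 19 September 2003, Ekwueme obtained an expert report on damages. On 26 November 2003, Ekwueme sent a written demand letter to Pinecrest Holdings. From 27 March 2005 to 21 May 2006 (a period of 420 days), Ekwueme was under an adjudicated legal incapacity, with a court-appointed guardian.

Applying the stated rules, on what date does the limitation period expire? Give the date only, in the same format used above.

7 June 2006

Because discovery on 13 October 2002 post-dates the 1 December 1999 act, accrual under the later-of rule falls on 13 October 2002.
The untolled deadline — 30 months after 13 October 2002 — is 13 April 2005.
The plaintiff's legal incapacity from 27 March 2005 to 21 May 2006 tolled the period for 420 days, extending the deadline to 7 June 2006.
The pending related arbitration from 29 July 2003 to 23 October 2003 does not toll the period, because no stated rule makes a pending arbitration a tolling event.
The other events in the timeline have no effect on the limitation period under the stated rules.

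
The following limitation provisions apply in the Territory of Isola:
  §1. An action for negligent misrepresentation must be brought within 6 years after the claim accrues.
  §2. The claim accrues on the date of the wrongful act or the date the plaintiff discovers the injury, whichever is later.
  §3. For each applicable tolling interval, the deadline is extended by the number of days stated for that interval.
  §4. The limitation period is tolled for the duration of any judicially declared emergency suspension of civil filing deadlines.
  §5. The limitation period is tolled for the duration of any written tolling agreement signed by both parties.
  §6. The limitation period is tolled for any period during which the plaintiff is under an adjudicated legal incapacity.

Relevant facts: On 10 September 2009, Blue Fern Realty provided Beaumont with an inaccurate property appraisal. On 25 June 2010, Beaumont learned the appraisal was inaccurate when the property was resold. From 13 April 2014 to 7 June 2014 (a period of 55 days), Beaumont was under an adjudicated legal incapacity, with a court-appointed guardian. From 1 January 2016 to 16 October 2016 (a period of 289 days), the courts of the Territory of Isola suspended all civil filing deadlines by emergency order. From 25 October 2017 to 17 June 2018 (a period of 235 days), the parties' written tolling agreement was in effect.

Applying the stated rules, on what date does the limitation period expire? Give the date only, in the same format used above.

Taking the later of the act (10 September 2009) and discovery (25 June 2010), the claim accrued on 25 June 2010.
The untolled deadline — 6 years after 25 June 2010 — is 25 June 2016.
Because the plaintiff's legal incapacity ran from 13 April 2014 to 7 June 2014, the deadline is extended by 55 days to 19 August 2016.
The emergency suspension of filing deadlines from 1 January 2016 to 16 October 2016 tolled the period for 289 days, extending the deadline to 4 June 2017.
The written tolling agreement from 25 October 2017 to 17 June 2018 began after the period had already run on 4 June 2017, so it has no tolling effect.

4 June 2017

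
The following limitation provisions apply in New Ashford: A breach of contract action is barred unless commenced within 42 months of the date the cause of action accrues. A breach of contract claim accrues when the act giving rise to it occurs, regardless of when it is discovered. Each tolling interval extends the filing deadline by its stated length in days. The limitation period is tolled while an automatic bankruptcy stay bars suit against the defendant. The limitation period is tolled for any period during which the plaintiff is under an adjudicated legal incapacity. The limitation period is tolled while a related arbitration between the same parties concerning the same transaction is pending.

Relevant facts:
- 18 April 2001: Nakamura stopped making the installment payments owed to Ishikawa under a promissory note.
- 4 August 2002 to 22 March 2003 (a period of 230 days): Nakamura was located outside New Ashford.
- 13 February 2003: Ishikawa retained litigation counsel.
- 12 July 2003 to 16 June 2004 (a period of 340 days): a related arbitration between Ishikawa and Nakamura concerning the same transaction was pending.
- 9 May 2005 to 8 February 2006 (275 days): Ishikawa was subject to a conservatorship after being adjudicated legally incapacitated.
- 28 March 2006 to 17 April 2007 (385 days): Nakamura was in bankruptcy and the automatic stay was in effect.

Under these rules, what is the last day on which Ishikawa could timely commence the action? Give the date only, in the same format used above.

The claim accrued on 18 April 2001, when the wrongful act occurred.
The untolled deadline — 42 months after 18 April 2001 — is 18 October 2004.
Because the pending related arbitration ran from 12 July 2003 to 16 June 2004, the deadline is extended by 340 days to 23 September 2005.
Because the plaintiff's legal incapacity ran from 9 May 2005 to 8 February 2006, the deadline is extended by 275 days to 25 June 2006.
The automatic bankruptcy stay from 28 March 2006 to 17 April 2007 tolled the period for 385 days, extending the deadline to 15 July 2007.
Although the defendant's absence ran from 4 August 2002 to 22 March 2003, the stated rules do not make that a tolling event, so it is disregarded.
Nothing else in the chronology tolls or restarts the period.

15 July 2007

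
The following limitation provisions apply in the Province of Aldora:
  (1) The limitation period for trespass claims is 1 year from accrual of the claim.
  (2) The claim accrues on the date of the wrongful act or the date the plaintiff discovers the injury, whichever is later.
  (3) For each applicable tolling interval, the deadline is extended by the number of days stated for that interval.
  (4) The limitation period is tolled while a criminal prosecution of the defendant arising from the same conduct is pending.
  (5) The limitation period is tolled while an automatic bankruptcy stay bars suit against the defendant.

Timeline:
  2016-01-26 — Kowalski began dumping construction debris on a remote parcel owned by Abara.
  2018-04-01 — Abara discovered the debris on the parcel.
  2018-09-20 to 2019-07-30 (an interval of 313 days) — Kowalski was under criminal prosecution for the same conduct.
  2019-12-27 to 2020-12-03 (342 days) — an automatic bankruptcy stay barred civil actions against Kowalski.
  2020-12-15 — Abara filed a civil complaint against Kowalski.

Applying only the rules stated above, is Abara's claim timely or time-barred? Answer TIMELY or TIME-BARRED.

The claim accrued on 2018-04-01 — the later of the 2016-01-26 act and the 2018-04-01 discovery.
Adding the 1 year base period to 2018-04-01 gives a deadline of 2019-04-01, before any tolling.
Because the pending criminal prosecution ran from 2018-09-20 to 2019-07-30, the deadline is extended by 313 days to 2020-02-08.
The period was tolled for 342 days by the automatic bankruptcy stay (2019-12-27 to 2020-12-03), pushing the deadline to 2021-01-15.
Abara filed on 2020-12-15, before the 2021-01-15 deadline, so the action is timely.

TIMELY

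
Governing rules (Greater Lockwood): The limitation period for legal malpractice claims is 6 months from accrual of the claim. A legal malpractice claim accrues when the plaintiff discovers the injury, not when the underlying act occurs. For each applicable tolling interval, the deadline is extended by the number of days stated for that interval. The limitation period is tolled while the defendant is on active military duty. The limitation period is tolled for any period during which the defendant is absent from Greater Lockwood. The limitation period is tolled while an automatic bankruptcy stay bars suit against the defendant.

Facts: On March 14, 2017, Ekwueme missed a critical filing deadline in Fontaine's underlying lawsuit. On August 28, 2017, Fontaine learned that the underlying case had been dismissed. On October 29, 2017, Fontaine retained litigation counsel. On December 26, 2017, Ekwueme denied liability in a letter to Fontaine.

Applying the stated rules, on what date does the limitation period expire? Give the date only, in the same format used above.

February 28, 2018

Under the discovery rule, the claim accrued on August 28, 2017, when Fontaine discovered the injury — not on the March 14, 2017 date of the underlying act.
6 months from August 28, 2017 is February 28, 2018.
None of the other events listed affects the running of the period under the stated rules.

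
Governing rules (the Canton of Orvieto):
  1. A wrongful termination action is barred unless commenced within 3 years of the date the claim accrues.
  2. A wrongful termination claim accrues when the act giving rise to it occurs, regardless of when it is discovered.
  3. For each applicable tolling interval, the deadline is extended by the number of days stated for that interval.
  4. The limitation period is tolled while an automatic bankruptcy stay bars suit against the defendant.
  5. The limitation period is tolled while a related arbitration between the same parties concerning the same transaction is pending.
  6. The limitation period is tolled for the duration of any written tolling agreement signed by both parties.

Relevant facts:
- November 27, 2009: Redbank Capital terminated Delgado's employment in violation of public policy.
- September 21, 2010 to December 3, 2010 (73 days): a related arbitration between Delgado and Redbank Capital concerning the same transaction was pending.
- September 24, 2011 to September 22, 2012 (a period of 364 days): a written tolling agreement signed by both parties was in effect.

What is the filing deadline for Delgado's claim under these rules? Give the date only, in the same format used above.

February 7, 2014

The claim accrued on November 27, 2009, when the wrongful act occurred.
The untolled deadline — 3 years after November 27, 2009 — is November 27, 2012.
The period was tolled for 73 days by the pending related arbitration (September 21, 2010 to December 3, 2010), pushing the deadline to February 8, 2013.
The written tolling agreement from September 24, 2011 to September 22, 2012 tolled the period for 364 days, extending the deadline to February 7, 2014.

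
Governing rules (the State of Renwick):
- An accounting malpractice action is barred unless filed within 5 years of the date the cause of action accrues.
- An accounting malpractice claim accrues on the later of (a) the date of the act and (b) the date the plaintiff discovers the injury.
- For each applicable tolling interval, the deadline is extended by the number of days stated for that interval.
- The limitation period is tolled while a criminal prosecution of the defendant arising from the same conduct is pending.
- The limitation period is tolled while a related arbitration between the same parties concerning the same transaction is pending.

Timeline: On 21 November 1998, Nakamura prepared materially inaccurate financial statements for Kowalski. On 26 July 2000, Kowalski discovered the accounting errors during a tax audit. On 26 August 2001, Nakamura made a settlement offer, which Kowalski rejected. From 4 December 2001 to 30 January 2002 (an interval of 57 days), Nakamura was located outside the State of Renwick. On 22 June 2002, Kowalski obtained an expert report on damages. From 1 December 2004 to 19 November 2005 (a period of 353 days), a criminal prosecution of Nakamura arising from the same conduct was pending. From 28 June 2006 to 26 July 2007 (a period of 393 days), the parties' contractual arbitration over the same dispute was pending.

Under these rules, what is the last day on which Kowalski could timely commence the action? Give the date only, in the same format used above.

Because discovery on 26 July 2000 post-dates the 21 November 1998 act, accrual under the later-of rule falls on 26 July 2000.
The untolled deadline — 5 years after 26 July 2000 — is 26 July 2005.
The period was tolled for 353 days by the pending criminal prosecution (1 December 2004 to 19 November 2005), pushing the deadline to 14 July 2006.
The period was tolled for 393 days by the pending related arbitration (28 June 2006 to 26 July 2007), pushing the deadline to 11 August 2007.
Although the defendant's absence ran from 4 December 2001 to 30 January 2002, the stated rules do not make that a tolling event, so it is disregarded.
The other events in the timeline have no effect on the limitation period under the stated rules.

11 August 2007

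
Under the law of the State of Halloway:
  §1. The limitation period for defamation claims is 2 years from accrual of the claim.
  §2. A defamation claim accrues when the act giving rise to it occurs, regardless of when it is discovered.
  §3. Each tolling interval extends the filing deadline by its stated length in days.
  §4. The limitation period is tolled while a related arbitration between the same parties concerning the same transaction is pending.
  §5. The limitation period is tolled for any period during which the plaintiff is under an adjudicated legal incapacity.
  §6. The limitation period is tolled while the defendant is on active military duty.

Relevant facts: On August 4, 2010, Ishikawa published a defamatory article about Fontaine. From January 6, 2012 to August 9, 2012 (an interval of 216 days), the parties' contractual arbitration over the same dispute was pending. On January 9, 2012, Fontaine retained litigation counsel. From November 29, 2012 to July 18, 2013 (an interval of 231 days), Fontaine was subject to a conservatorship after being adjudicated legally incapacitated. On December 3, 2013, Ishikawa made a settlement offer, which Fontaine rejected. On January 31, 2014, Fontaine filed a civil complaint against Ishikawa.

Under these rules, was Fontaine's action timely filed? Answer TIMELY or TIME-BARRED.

TIME-BARRED

The claim accrued on August 4, 2010, the date of the act.
The untolled deadline — 2 years after August 4, 2010 — is August 4, 2012.
The pending related arbitration from January 6, 2012 to August 9, 2012 tolled the period for 216 days, extending the deadline to March 8, 2013.
Because the plaintiff's legal incapacity ran from November 29, 2012 to July 18, 2013, the deadline is extended by 231 days to October 25, 2013.
Nothing else in the chronology tolls or restarts the period.
The January 31, 2014 filing falls after the October 25, 2013 deadline; the claim is time-barred.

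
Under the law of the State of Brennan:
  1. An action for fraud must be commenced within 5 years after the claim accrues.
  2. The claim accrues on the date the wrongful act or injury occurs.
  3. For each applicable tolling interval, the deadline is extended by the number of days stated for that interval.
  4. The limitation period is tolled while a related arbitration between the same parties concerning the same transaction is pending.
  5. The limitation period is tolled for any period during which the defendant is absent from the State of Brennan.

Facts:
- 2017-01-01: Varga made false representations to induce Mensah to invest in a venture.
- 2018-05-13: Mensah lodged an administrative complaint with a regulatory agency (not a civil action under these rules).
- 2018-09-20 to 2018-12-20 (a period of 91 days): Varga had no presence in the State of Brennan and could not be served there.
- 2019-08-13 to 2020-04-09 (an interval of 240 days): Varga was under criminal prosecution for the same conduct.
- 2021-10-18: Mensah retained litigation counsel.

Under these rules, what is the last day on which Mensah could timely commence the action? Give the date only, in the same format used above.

The claim accrued on 2017-01-01, when the wrongful act occurred.
5 years from 2017-01-01 is 2022-01-01.
The period was tolled for 91 days by the defendant's absence from the jurisdiction (2018-09-20 to 2018-12-20), pushing the deadline to 2022-04-02.
No stated provision tolls the period for a criminal prosecution, so the interval from 2019-08-13 to 2020-04-09 has no effect on the deadline.
Nothing else in the chronology tolls or restarts the period.

2022-04-02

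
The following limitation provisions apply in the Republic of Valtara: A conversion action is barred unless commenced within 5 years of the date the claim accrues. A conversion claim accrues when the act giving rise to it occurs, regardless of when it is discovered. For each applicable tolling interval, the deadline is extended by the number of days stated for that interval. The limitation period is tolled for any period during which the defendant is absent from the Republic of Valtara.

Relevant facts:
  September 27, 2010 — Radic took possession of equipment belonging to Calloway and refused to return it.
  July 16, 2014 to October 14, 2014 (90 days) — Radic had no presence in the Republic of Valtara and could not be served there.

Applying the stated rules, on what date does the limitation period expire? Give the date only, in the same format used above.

December 26, 2015

The claim accrued on September 27, 2010, when the wrongful act occurred.
5 years from September 27, 2010 is September 27, 2015.
The defendant's absence from the jurisdiction from July 16, 2014 to October 14, 2014 tolled the period for 90 days, extending the deadline to December 26, 2015.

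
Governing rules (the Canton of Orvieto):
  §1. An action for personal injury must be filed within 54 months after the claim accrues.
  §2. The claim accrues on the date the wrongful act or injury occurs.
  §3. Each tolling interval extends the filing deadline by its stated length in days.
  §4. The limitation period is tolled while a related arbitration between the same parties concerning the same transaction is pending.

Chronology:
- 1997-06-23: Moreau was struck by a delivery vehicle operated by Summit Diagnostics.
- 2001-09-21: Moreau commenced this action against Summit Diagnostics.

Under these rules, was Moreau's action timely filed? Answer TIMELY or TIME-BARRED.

TIMELY

The claim accrued on 1997-06-23, when the wrongful act occurred.
The untolled deadline — 54 months after 1997-06-23 — is 2001-12-23.
The 2001-09-21 filing precedes the 2001-12-23 deadline; the claim is timely.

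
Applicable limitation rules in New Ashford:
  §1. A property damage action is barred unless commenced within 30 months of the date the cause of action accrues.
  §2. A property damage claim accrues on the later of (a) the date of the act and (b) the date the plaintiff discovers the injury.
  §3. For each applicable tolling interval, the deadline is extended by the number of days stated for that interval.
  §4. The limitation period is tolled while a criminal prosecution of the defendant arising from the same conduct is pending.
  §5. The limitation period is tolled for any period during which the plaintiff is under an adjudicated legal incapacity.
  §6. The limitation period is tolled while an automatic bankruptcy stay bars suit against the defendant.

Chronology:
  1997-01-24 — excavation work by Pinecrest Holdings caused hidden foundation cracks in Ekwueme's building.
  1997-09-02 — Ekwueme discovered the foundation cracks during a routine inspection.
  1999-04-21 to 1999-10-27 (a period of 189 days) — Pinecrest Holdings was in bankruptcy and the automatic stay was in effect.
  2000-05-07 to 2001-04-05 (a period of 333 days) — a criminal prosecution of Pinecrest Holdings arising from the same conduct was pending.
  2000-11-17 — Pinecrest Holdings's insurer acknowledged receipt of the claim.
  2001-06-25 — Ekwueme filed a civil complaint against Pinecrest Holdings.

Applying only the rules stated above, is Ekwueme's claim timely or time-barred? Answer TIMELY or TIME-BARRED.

TIMELY

Because discovery on 1997-09-02 post-dates the 1997-01-24 act, accrual under the later-of rule falls on 1997-09-02.
Adding the 30 months base period to 1997-09-02 gives a deadline of 2000-03-02, before any tolling.
The period was tolled for 189 days by the automatic bankruptcy stay (1999-04-21 to 1999-10-27), pushing the deadline to 2000-09-07.
Because the pending criminal prosecution ran from 2000-05-07 to 2001-04-05, the deadline is extended by 333 days to 2001-08-06.
Nothing else in the chronology tolls or restarts the period.
Ekwueme filed on 2001-06-25, before the 2001-08-06 deadline, so the action is timely.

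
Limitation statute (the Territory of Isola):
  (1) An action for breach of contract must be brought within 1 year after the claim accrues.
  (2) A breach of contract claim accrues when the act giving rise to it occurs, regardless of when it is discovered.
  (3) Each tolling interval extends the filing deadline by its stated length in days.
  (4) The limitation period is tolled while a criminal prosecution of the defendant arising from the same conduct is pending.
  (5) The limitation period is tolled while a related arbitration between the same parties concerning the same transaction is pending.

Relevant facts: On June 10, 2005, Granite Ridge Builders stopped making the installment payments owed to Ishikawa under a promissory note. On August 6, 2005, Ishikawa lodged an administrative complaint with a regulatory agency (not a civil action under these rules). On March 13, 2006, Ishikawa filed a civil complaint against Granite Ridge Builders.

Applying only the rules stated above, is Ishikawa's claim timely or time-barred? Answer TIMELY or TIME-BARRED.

TIMELY

The claim accrued on June 10, 2005, when the wrongful act occurred.
1 year from June 10, 2005 is June 10, 2006.
None of the other events listed affects the running of the period under the stated rules.
Filing on March 13, 2006 beat the June 10, 2006 deadline — the action is timely.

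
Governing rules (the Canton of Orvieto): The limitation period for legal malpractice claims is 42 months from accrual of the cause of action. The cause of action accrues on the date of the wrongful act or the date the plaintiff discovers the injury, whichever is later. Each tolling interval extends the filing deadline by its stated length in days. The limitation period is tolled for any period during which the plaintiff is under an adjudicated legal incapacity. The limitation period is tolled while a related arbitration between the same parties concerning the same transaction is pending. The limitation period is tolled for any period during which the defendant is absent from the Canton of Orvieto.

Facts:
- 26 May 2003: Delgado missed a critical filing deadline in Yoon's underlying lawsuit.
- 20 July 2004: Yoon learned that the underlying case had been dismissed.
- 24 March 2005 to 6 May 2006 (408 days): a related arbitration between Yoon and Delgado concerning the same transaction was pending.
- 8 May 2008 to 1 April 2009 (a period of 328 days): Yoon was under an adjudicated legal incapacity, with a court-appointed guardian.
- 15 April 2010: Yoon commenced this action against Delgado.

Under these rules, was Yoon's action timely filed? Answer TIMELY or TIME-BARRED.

TIME-BARRED

The claim accrued on 20 July 2004 — the later of the 26 May 2003 act and the 20 July 2004 discovery.
Adding the 42 months base period to 20 July 2004 gives a deadline of 20 January 2008, before any tolling.
Because the pending related arbitration ran from 24 March 2005 to 6 May 2006, the deadline is extended by 408 days to 3 March 2009.
The plaintiff's legal incapacity from 8 May 2008 to 1 April 2009 tolled the period for 328 days, extending the deadline to 25 January 2010.
The 15 April 2010 filing falls after the 25 January 2010 deadline; the claim is time-barred.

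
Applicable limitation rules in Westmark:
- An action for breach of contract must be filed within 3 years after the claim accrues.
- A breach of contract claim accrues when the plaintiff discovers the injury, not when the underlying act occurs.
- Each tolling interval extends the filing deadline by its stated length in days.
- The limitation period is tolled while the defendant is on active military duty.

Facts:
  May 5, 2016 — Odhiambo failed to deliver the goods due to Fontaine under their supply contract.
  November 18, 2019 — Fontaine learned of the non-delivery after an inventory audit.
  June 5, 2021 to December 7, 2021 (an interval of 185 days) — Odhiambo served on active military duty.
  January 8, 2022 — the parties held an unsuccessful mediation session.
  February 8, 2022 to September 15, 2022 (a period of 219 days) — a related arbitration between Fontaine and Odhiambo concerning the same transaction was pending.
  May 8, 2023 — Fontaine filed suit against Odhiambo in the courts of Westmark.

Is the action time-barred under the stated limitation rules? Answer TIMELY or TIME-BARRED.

The claim did not accrue until Fontaine discovered the injury on November 18, 2019; the May 5, 2016 act date does not start the clock under the stated rule.
3 years from November 18, 2019 is November 18, 2022.
Because the defendant's active military service ran from June 5, 2021 to December 7, 2021, the deadline is extended by 185 days to May 22, 2023.
No stated provision tolls the period for a pending arbitration, so the interval from February 8, 2022 to September 15, 2022 has no effect on the deadline.
None of the other events listed affects the running of the period under the stated rules.
The May 8, 2023 filing precedes the May 22, 2023 deadline; the claim is timely.

TIMELY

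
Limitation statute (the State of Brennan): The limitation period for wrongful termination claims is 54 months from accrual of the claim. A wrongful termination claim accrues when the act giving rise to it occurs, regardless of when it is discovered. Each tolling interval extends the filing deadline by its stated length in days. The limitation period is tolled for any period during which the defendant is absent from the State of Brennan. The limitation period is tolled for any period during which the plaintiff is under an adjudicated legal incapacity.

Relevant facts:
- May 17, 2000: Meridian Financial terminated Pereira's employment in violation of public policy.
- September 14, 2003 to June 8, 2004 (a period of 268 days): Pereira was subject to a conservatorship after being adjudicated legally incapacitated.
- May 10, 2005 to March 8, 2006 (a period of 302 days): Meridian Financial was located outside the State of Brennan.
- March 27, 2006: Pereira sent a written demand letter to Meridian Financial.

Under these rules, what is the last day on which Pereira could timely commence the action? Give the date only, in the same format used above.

The claim accrued on May 17, 2000, when the wrongful act occurred.
54 months from May 17, 2000 is November 17, 2004.
The period was tolled for 268 days by the plaintiff's legal incapacity (September 14, 2003 to June 8, 2004), pushing the deadline to August 12, 2005.
The defendant's absence from the jurisdiction from May 10, 2005 to March 8, 2006 tolled the period for 302 days, extending the deadline to June 10, 2006.
Nothing else in the chronology tolls or restarts the period.

June 10, 2006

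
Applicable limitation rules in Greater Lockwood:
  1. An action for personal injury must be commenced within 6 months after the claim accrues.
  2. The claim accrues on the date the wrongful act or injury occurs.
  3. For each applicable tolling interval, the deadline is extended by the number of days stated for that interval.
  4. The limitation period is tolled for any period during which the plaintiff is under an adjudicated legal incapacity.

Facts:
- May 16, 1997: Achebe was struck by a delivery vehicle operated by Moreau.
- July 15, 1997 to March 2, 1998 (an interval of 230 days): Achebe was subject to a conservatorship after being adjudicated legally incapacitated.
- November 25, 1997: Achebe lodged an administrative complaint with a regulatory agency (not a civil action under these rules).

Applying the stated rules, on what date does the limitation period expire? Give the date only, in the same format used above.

July 4, 1998

The claim accrued on May 16, 1997, when the wrongful act occurred.
6 months from May 16, 1997 is November 16, 1997.
Because the plaintiff's legal incapacity ran from July 15, 1997 to March 2, 1998, the deadline is extended by 230 days to July 4, 1998.
None of the other events listed affects the running of the period under the stated rules.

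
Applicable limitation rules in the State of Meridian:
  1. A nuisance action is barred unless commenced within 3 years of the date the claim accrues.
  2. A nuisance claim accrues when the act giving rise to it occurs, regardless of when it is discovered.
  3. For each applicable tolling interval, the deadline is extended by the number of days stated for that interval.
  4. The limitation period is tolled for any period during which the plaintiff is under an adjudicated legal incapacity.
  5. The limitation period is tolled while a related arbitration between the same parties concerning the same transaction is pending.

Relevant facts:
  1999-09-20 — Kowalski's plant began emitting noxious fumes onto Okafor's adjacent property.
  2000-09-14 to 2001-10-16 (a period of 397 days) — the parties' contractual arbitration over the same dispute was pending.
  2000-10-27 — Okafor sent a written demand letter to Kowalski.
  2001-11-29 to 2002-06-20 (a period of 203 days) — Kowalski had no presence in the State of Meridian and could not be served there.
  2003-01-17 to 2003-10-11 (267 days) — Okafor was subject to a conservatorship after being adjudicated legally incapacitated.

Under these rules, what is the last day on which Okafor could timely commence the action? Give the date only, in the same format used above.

The claim accrued on 1999-09-20, the date of the act.
Adding the 3 years base period to 1999-09-20 gives a deadline of 2002-09-20, before any tolling.
The pending related arbitration from 2000-09-14 to 2001-10-16 tolled the period for 397 days, extending the deadline to 2003-10-22.
The period was tolled for 267 days by the plaintiff's legal incapacity (2003-01-17 to 2003-10-11), pushing the deadline to 2004-07-15.
The defendant's absence from the jurisdiction from 2001-11-29 to 2002-06-20 does not toll the period, because no stated rule makes the defendant's absence a tolling event.
Nothing else in the chronology tolls or restarts the period.

2004-07-15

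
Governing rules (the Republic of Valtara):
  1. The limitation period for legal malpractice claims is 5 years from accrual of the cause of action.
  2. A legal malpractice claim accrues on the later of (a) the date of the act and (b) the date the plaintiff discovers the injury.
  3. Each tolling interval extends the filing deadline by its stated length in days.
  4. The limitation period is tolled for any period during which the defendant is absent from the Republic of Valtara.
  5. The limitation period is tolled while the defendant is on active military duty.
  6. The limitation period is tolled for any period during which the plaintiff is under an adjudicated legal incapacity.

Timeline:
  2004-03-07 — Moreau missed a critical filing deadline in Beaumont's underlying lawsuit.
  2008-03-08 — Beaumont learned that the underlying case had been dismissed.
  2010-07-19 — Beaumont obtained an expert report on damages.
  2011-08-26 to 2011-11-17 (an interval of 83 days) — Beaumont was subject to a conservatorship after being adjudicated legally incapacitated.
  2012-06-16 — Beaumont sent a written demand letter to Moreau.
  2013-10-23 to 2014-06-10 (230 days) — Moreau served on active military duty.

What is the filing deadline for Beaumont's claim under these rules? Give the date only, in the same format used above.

Taking the later of the act (2004-03-07) and discovery (2008-03-08), the claim accrued on 2008-03-08.
Adding the 5 years base period to 2008-03-08 gives a deadline of 2013-03-08, before any tolling.
The plaintiff's legal incapacity from 2011-08-26 to 2011-11-17 tolled the period for 83 days, extending the deadline to 2013-05-30.
The defendant's active military service starting 2013-10-23 came too late — the period had run on 2013-05-30 — and so does not extend the deadline.
Nothing else in the chronology tolls or restarts the period.

2013-05-30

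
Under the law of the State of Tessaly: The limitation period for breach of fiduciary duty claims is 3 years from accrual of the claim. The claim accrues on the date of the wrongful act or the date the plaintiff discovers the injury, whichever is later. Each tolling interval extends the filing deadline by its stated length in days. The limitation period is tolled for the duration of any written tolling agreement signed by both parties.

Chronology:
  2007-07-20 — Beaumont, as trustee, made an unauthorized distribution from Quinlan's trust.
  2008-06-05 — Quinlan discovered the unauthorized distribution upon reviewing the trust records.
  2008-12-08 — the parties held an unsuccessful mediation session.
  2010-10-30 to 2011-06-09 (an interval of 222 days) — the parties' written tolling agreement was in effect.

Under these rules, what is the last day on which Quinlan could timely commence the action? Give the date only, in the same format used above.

2012-01-13

The claim accrued on 2008-06-05 — the later of the 2007-07-20 act and the 2008-06-05 discovery.
The untolled deadline — 3 years after 2008-06-05 — is 2011-06-05.
The period was tolled for 222 days by the written tolling agreement (2010-10-30 to 2011-06-09), pushing the deadline to 2012-01-13.
The other events in the timeline have no effect on the limitation period under the stated rules.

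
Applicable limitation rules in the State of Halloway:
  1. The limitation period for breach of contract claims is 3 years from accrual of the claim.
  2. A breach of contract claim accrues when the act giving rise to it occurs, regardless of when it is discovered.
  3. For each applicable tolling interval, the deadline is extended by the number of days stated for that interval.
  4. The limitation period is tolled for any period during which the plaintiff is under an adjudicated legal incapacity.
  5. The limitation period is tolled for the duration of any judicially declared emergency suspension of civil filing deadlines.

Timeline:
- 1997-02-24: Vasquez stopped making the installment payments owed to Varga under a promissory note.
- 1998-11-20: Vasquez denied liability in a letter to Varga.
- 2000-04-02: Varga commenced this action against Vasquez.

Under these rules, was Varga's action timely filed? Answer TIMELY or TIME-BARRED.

TIME-BARRED

The claim accrued on 1997-02-24, when the wrongful act occurred.
Adding the 3 years base period to 1997-02-24 gives a deadline of 2000-02-24, before any tolling.
Nothing else in the chronology tolls or restarts the period.
Varga filed on 2000-04-02, after the 2000-02-24 deadline, so the action is time-barred.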